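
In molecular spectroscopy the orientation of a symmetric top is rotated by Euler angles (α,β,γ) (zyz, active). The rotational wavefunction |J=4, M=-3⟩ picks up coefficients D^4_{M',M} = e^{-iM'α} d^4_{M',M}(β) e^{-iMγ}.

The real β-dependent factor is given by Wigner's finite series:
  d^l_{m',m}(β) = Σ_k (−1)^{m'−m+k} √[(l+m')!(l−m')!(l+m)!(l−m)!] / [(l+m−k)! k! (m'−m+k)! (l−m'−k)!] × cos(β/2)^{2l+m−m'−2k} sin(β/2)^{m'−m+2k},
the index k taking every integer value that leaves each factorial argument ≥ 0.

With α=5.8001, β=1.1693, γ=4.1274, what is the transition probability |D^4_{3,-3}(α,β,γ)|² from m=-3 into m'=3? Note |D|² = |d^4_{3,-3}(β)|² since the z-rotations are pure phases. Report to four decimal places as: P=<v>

P=0.0166

First d^4_{3,-3}(β=1.1693), then the phase factors e^{-i(3)α} and e^{-i(-3)γ}:
c=cos(1.1693/2)=0.833905, s=sin(1.1693/2)=0.551908; N=√[5040·1·1·5040]=5040.000000
The bounds max(0,m−m')=0 and min(l+m,l−m')=1 give 2 terms
  k=0: (−1)^6·5040.0000/(720)·0.8339^2·0.5519^6 = +0.137572
  k=1: (−1)^7·5040.0000/(5040)·0.8339^0·0.5519^8 = -0.008609
d^4_{3,-3}(1.1693) = +0.137572 -0.008609 = +0.128963
|D^4_{3,-3}|² = |d^4_{3,-3}(β)|² = (+0.128963)² = 0.016632 (the z-rotation phases have unit modulus)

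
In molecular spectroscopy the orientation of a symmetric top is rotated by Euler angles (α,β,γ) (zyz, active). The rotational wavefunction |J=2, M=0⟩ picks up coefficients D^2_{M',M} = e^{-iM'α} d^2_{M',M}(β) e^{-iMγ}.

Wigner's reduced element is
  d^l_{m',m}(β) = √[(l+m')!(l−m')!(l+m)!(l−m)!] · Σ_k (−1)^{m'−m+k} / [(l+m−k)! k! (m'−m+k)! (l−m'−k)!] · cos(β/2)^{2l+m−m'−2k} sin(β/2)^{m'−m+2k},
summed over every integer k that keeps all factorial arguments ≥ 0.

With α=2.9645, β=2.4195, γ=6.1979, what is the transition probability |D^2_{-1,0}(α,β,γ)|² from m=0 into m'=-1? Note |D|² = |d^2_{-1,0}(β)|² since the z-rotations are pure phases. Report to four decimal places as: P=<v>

Split into d^2_{-1,0}(β=2.4195) × two z-phases.
Half-angle: c=0.353253, s=0.935528. N=√(1·6·2·2)=4.898979
k∈{1,2} keeps every argument non-negative
  k=1: (−1)^0·4.8990/(2)·0.3533^3·0.9355^1 = +0.101016
  k=2: (−1)^1·4.8990/(2)·0.3533^1·0.9355^3 = -0.708487
d^2_{-1,0}(2.4195) = +0.101016 -0.708487 = -0.607471
|D^2_{-1,0}|² = |d^2_{-1,0}(β)|² = (-0.607471)² = 0.369021 (the z-rotation phases have unit modulus)

P=0.3690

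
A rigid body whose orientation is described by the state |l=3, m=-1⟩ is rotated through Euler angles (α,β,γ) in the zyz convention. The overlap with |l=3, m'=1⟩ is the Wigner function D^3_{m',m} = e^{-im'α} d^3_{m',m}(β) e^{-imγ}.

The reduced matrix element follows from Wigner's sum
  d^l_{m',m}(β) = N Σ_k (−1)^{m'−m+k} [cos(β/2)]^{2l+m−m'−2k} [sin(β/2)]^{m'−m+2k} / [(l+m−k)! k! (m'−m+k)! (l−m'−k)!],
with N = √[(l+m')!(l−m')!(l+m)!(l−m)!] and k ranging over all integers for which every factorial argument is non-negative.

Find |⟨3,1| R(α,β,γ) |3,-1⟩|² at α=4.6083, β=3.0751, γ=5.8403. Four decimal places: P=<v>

P=0.9759

First d^3_{1,-1}(β=3.0751), then the phase factors e^{-i(1)α} and e^{-i(-1)γ}:
With c≡cos(β/2)=0.033240 and s≡sin(β/2)=0.999447, N=[24·2·2·24]^{1/2}=48.000000
The bounds max(0,m−m')=0 and min(l+m,l−m')=2 give 3 terms
  k=0: (−1)^2·48.0000/(8)·0.0332^4·0.9994^2 = +0.000007
  k=1: (−1)^3·48.0000/(6)·0.0332^2·0.9994^4 = -0.008820
  k=2: (−1)^4·48.0000/(48)·0.0332^0·0.9994^6 = +0.996689
d^3_{1,-1}(3.0751) = +0.000007 -0.008820 +0.996689 = +0.987876
|D^3_{1,-1}|² = |d^3_{1,-1}(β)|² = (+0.987876)² = 0.975900 (the z-rotation phases have unit modulus)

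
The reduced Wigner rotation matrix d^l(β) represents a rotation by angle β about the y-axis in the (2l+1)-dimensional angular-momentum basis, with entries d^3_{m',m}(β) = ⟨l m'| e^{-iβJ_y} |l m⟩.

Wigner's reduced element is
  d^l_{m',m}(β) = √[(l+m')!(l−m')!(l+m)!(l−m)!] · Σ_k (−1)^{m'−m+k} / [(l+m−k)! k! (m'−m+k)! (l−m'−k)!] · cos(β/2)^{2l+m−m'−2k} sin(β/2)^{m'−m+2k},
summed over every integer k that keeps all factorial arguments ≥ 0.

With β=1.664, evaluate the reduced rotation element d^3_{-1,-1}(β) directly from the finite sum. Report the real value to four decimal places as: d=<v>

d^3_{-1,-1}(β=1.664) via Wigner's sum:
c=cos(1.664/2)=0.673399, s=sin(1.664/2)=0.739280; N=√[2·24·2·24]=48.000000
Admissible k: 0..2 (factorial args all ≥0)
  k=0: (−1)^0·48.0000/(48)·0.6734^6·0.7393^0 = +0.093247
  k=1: (−1)^1·48.0000/(6)·0.6734^4·0.7393^2 = -0.899076
  k=2: (−1)^2·48.0000/(8)·0.6734^2·0.7393^4 = +0.812701
d^3_{-1,-1}(1.664) = +0.093247 -0.899076 +0.812701 = +0.006872

d=0.0069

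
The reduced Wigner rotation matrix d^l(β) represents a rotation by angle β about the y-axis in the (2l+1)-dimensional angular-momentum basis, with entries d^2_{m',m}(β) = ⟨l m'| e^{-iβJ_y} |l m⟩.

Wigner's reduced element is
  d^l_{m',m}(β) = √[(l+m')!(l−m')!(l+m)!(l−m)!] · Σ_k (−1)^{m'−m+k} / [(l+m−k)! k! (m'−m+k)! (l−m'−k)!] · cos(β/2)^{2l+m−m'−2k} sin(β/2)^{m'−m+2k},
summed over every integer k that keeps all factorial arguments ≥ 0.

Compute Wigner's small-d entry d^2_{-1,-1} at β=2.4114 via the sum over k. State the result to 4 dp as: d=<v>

d^2_{-1,-1}(β=2.4114) via Wigner's sum:
Half-angle: c=0.357039, s=0.934089. N=√(1·6·1·6)=6.000000
Admissible k: 0..1 (factorial args all ≥0)
  k=0: (−1)^0·6.0000/(6)·0.3570^4·0.9341^0 = +0.016250
  k=1: (−1)^1·6.0000/(2)·0.3570^2·0.9341^2 = -0.333680
d^2_{-1,-1}(2.4114) = +0.016250 -0.333680 = -0.317430

d=-0.3174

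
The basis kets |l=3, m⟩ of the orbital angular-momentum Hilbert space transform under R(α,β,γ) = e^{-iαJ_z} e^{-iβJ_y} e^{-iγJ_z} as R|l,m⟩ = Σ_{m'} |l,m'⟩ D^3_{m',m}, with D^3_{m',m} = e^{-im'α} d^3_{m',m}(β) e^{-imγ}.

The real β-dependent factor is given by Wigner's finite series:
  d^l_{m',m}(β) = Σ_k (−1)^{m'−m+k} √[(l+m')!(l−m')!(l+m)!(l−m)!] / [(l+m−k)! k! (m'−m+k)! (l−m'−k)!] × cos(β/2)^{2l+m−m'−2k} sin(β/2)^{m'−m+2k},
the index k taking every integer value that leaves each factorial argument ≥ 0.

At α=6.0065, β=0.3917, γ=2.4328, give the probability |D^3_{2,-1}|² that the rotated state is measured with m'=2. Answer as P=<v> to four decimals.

First d^3_{2,-1}(β=0.3917), then the phase factors e^{-i(2)α} and e^{-i(-1)γ}:
c=cos(0.3917/2)=0.980883, s=sin(0.3917/2)=0.194600; N=√[120·1·2·24]=75.894664
k: max(0,(-1)−(2))=0 … min(3+(-1),3−(2))=1
  k=0: (−1)^3·75.8947/(12)·0.9809^3·0.1946^3 = -0.043986
  k=1: (−1)^4·75.8947/(24)·0.9809^1·0.1946^5 = +0.000866
d^3_{2,-1}(0.3917) = -0.043986 +0.000866 = -0.043120
|D^3_{2,-1}|² = |d^3_{2,-1}(β)|² = (-0.043120)² = 0.001859 (the z-rotation phases have unit modulus)

P=0.0019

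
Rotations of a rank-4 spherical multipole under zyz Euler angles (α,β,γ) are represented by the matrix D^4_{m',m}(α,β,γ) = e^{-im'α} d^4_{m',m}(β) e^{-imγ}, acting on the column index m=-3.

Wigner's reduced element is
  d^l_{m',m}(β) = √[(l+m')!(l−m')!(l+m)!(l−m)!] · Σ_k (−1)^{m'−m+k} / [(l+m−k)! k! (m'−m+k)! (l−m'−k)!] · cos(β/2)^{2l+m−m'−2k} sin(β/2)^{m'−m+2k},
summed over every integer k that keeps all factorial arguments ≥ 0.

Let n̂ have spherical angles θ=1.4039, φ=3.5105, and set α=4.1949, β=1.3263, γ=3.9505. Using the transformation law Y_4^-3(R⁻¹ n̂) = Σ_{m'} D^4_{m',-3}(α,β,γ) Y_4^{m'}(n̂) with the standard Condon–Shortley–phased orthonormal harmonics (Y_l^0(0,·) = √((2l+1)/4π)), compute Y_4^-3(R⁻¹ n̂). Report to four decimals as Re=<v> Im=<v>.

Re=-0.1752 Im=-0.1605

Need the full column D^4_{m',-3} for m'=−4..4 at α=4.1949, β=1.3263, γ=3.9505.
cos(β/2)=0.788057, sin(β/2)=0.615602
d^4_{-4,-3}: single k=1 term ⇒ +0.328661;  D = -0.307966-0.114784i
d^4_{-3,-3}: k∈[0..1] ⇒ +0.148751 -0.635396 = -0.486644;  D = -0.373288+0.312216i
d^4_{-2,-3}: k∈[0..1] ⇒ -0.434778 +0.795929 = +0.361150;  D = +0.064320+0.355377i
d^4_{-1,-3}: k∈[0..1] ⇒ +0.720471 -0.732741 = -0.012270;  D = +0.011574+0.004074i
d^4_{0,-3}: k∈[0..1] ⇒ -0.838982 +0.511962 = -0.327020;  D = -0.246958+0.214368i
d^4_{1,-3}: k∈[0..1] ⇒ +0.732741 -0.268279 = +0.464462;  D = +0.091082+0.455444i
d^4_{2,-3}: k∈[0..1] ⇒ -0.485690 +0.098792 = -0.386898;  D = +0.367244+0.121745i
d^4_{3,-3}: k∈[0..1] ⇒ +0.236600 -0.020625 = +0.215975;  D = +0.160477-0.144541i
d^4_{4,-3}: single k=0 term ⇒ -0.074680;  D = -0.015985-0.072949i
Y_4^{m'}(θ=1.4039,φ=3.5105) and Σ D·Y over m':
  (-0.3080-0.1148i)·(+0.0398-0.4166i)  (-0.3733+0.3122i)·(-0.0892+0.1783i)  (+0.0643+0.3554i)·(-0.1942+0.1765i)  (+0.0116+0.0041i)·(+0.2029-0.0784i)  (-0.2470+0.2144i)·(+0.2326+0.0000i)  (+0.0911+0.4554i)·(-0.2029-0.0784i)  (+0.3672+0.1217i)·(-0.1942-0.1765i)  (+0.1605-0.1445i)·(+0.0892+0.1783i)  (-0.0160-0.0729i)·(+0.0398+0.4166i)
Y_4^-3(R⁻¹ n̂) = -0.175153-0.160451i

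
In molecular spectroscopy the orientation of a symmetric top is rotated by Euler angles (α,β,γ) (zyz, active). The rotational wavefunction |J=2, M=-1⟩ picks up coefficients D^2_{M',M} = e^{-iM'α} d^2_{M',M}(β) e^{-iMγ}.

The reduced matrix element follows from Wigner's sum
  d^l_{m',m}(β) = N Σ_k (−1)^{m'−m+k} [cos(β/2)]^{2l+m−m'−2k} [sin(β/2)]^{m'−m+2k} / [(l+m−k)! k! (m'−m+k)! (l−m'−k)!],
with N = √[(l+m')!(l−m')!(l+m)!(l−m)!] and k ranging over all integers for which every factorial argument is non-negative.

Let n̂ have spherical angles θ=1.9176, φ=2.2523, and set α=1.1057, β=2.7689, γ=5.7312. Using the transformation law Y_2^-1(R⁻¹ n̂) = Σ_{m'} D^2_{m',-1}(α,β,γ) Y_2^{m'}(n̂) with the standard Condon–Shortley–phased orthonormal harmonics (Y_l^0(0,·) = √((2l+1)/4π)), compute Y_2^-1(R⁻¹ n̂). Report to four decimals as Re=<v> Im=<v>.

Need the full column D^2_{m',-1} for m'=−2..2 at α=1.1057, β=2.7689, γ=5.7312.
cos(β/2)=0.185270, sin(β/2)=0.982688
d^2_{-2,-1}: single k=1 term ⇒ +0.012499;  D = -0.001106+0.012449i
d^2_{-1,-1}: k∈[0..1] ⇒ +0.001178 -0.099440 = -0.098262;  D = -0.083579-0.051671i
d^2_{0,-1}: k∈[0..1] ⇒ -0.015308 +0.430652 = +0.415345;  D = +0.353660-0.217798i
d^2_{1,-1}: k∈[0..1] ⇒ +0.099440 -0.932528 = -0.833088;  D = +0.072295+0.829946i
d^2_{2,-1}: single k=0 term ⇒ -0.351626;  D = +0.326776+0.129840i
Y_2^{m'}(θ=1.9176,φ=2.2523) and Σ D·Y over m':
  (-0.0011+0.0124i)·(-0.0705+0.3343i)  (-0.0836-0.0517i)·(+0.1556+0.1918i)  (+0.3537-0.2178i)·(-0.2061+0.0000i)  (+0.0723+0.8299i)·(-0.1556+0.1918i)  (+0.3268+0.1298i)·(-0.0705-0.3343i)
Y_2^-1(R⁻¹ n̂) = -0.230107-0.214072i

Re=-0.2301 Im=-0.2141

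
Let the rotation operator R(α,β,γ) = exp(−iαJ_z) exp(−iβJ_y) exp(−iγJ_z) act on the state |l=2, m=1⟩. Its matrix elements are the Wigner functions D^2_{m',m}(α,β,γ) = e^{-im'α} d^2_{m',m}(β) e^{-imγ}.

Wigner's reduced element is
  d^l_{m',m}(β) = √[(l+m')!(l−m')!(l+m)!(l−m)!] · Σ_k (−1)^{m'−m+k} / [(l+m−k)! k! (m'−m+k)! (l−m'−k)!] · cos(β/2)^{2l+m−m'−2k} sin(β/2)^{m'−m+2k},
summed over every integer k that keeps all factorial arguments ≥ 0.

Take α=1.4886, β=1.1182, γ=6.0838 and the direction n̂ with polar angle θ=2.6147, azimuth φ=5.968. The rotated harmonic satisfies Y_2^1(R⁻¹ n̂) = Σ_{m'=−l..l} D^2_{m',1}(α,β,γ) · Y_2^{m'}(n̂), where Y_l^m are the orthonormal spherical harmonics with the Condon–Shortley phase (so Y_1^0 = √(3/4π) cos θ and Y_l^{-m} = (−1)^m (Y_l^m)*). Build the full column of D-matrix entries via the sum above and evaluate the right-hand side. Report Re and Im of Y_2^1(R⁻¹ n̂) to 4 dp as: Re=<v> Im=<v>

Re=0.3015 Im=-0.1251

Need the full column D^2_{m',1} for m'=−2..2 at α=1.4886, β=1.1182, γ=6.0838.
cos(β/2)=0.847733, sin(β/2)=0.530423
d^2_{-2,1}: single k=3 term ⇒ +0.253021;  D = -0.252866-0.008852i
d^2_{-1,1}: k∈[2..3] ⇒ +0.606575 -0.079157 = +0.527418;  D = -0.061666+0.523801i
d^2_{0,1}: k∈[1..2] ⇒ +0.791545 -0.309887 = +0.481658;  D = +0.472116+0.095400i
d^2_{1,1}: k∈[0..1] ⇒ +0.516459 -0.606575 = -0.090116;  D = -0.025041+0.086567i
d^2_{2,1}: single k=0 term ⇒ -0.646293;  D = +0.603999+0.229956i
Y_2^{m'}(θ=2.6147,φ=5.968) and Σ D·Y over m':
  (-0.2529-0.0089i)·(+0.0789+0.0576i)  (-0.0617+0.5238i)·(-0.3192-0.1041i)  (+0.4721+0.0954i)·(+0.3915+0.0000i)  (-0.0250+0.0866i)·(+0.3192-0.1041i)  (+0.6040+0.2300i)·(+0.0789-0.0576i)
Y_2^1(R⁻¹ n̂) = +0.301530-0.125094i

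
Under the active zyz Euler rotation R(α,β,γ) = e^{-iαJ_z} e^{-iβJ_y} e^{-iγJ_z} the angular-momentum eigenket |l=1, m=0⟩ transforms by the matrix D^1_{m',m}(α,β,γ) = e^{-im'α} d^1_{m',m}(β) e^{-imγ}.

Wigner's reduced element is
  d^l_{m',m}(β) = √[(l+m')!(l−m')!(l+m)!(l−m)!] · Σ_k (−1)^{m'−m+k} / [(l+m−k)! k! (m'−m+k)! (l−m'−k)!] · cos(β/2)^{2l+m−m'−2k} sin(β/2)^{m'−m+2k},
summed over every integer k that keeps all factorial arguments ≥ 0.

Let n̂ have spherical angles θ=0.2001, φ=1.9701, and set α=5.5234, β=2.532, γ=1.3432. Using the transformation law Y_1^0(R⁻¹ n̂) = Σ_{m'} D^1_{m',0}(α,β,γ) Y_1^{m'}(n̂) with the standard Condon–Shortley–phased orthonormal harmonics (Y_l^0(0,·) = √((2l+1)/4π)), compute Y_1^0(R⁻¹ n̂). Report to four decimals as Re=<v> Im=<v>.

Need the full column D^1_{m',0} for m'=−1..1 at α=5.5234, β=2.532, γ=1.3432.
cos(β/2)=0.300099, sin(β/2)=0.953908
d^1_{-1,0}: single k=1 term ⇒ +0.404842;  D = +0.293504-0.278842i
d^1_{0,0}: k∈[0..1] ⇒ +0.090059 -0.909941 = -0.819881;  D = -0.819881+0.000000i
d^1_{1,0}: single k=0 term ⇒ -0.404842;  D = -0.293504-0.278842i
Y_1^{m'}(θ=0.2001,φ=1.9701) and Σ D·Y over m':
  (+0.2935-0.2788i)·(-0.0267-0.0633i)  (-0.8199+0.0000i)·(+0.4789+0.0000i)  (-0.2935-0.2788i)·(+0.0267-0.0633i)
Y_1^0(R⁻¹ n̂) = -0.443560+0.000000i

Re=-0.4436 Im=0.0000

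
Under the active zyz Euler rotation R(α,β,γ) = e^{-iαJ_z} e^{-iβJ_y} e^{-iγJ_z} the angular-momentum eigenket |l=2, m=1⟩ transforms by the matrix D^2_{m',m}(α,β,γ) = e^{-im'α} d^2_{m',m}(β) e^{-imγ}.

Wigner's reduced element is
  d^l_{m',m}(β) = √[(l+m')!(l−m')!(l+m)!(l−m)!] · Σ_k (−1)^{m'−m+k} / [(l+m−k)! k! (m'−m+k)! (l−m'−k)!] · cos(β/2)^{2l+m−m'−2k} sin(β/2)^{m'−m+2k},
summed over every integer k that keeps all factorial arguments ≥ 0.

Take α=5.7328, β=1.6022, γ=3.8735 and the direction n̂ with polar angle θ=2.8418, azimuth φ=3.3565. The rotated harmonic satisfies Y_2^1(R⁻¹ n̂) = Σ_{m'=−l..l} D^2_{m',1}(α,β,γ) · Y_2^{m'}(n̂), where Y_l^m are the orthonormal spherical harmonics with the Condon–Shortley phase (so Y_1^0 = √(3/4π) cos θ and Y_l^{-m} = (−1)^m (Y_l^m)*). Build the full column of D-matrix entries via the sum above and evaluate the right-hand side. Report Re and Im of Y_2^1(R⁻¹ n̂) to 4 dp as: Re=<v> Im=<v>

Need the full column D^2_{m',1} for m'=−2..2 at α=5.7328, β=1.6022, γ=3.8735.
cos(β/2)=0.695917, sin(β/2)=0.718122
d^2_{-2,1}: single k=3 term ⇒ +0.515445;  D = +0.133448+0.497871i
d^2_{-1,1}: k∈[2..3] ⇒ +0.749261 -0.265946 = +0.483315;  D = -0.137512+0.463340i
d^2_{0,1}: k∈[1..2] ⇒ +0.592852 -0.631289 = -0.038436;  D = +0.028593-0.025687i
d^2_{1,1}: k∈[0..1] ⇒ +0.234547 -0.749261 = -0.514713;  D = +0.506257-0.092920i
d^2_{2,1}: single k=0 term ⇒ -0.484062;  D = +0.451503+0.174531i
Y_2^{m'}(θ=2.8418,φ=3.3565) and Σ D·Y over m':
  (+0.1334+0.4979i)·(+0.0306-0.0140i)  (-0.1375+0.4633i)·(+0.2130-0.0465i)  (+0.0286-0.0257i)·(+0.5483+0.0000i)  (+0.5063-0.0929i)·(-0.2130-0.0465i)  (+0.4515+0.1745i)·(+0.0306+0.0140i)
Y_2^1(R⁻¹ n̂) = -0.081749+0.112294i

Re=-0.0817 Im=0.1123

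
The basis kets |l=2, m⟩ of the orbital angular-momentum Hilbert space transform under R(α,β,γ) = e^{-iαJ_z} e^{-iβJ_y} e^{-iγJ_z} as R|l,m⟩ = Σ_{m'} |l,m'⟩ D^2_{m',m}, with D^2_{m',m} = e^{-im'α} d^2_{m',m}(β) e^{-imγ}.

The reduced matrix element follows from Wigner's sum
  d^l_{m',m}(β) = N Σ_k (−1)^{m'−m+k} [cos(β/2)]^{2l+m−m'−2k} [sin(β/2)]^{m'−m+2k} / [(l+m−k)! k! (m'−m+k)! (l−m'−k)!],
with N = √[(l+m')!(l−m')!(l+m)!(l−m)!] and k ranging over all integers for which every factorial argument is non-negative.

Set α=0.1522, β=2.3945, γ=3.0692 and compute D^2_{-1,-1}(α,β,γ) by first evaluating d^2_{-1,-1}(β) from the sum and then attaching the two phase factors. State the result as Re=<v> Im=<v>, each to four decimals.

Split into d^2_{-1,-1}(β=2.3945) × two z-phases.
Half-angle: c=0.364919, s=0.931039. N=√(1·6·1·6)=6.000000
The bounds max(0,m−m')=0 and min(l+m,l−m')=1 give 2 terms
  k=0: (−1)^0·6.0000/(6)·0.3649^4·0.9310^0 = +0.017733
  k=1: (−1)^1·6.0000/(2)·0.3649^2·0.9310^2 = -0.346299
d^2_{-1,-1}(2.3945) = +0.017733 -0.346299 = -0.328566
D = (+0.988440+0.151613i)·(-0.328566)·(-0.997381+0.072329i) = +0.327520+0.026194i

Re=0.3275 Im=0.0262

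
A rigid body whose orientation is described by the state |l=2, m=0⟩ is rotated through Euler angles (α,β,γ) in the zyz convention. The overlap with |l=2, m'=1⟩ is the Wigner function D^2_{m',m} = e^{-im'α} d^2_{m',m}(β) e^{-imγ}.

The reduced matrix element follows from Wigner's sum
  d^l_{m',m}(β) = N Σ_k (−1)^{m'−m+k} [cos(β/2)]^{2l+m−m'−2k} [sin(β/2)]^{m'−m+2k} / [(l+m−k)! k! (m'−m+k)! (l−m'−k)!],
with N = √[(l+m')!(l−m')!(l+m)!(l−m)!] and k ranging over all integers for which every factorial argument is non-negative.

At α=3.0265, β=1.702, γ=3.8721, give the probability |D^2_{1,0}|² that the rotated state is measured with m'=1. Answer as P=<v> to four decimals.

Split into d^2_{1,0}(β=1.702) × two z-phases.
c=cos(1.702/2)=0.659232, s=sin(1.702/2)=0.751940; N=√[6·1·2·2]=4.898979
k: max(0,(0)−(1))=0 … min(2+(0),2−(1))=1
  k=0: (−1)^1·4.8990/(2)·0.6592^3·0.7519^1 = -0.527683
  k=1: (−1)^2·4.8990/(2)·0.6592^1·0.7519^3 = +0.686536
d^2_{1,0}(1.702) = -0.527683 +0.686536 = +0.158853
|D^2_{1,0}|² = |d^2_{1,0}(β)|² = (+0.158853)² = 0.025234 (the z-rotation phases have unit modulus)

P=0.0252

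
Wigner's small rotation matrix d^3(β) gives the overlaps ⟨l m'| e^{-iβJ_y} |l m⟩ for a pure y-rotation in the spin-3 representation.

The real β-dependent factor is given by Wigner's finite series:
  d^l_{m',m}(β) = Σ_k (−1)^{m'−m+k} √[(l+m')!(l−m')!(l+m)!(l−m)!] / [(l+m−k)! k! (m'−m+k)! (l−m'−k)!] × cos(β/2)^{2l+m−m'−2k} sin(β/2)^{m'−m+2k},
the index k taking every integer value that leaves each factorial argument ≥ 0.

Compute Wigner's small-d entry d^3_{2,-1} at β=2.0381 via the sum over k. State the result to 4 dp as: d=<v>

d=0.1799

d^3_{2,-1}(β=2.0381) via Wigner's sum:
With c≡cos(β/2)=0.524175 and s≡sin(β/2)=0.851610, N=[120·1·2·24]^{1/2}=75.894664
Admissible k: 0..1 (factorial args all ≥0)
  k=0: (−1)^3·75.8947/(12)·0.5242^3·0.8516^3 = -0.562578
  k=1: (−1)^4·75.8947/(24)·0.5242^1·0.8516^5 = +0.742474
d^3_{2,-1}(2.0381) = -0.562578 +0.742474 = +0.179897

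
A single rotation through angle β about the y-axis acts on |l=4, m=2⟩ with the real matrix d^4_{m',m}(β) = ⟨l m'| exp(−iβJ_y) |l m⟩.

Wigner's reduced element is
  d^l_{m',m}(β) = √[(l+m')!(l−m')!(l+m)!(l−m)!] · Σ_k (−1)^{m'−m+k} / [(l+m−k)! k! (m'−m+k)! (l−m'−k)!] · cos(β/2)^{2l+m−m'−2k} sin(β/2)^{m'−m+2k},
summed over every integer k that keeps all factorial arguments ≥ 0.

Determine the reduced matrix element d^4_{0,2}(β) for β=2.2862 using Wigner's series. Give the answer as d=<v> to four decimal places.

d=0.4531

d^4_{0,2}(β=2.2862) via Wigner's sum:
With c≡cos(β/2)=0.414776 and s≡sin(β/2)=0.909924, N=[24·24·720·2]^{1/2}=910.735966
The bounds max(0,m−m')=2 and min(l+m,l−m')=4 give 3 terms
  k=2: (−1)^0·910.7360/(96)·0.4148^6·0.9099^2 = +0.039996
  k=3: (−1)^1·910.7360/(36)·0.4148^4·0.9099^4 = -0.513290
  k=4: (−1)^2·910.7360/(96)·0.4148^2·0.9099^6 = +0.926356
d^4_{0,2}(2.2862) = +0.039996 -0.513290 +0.926356 = +0.453061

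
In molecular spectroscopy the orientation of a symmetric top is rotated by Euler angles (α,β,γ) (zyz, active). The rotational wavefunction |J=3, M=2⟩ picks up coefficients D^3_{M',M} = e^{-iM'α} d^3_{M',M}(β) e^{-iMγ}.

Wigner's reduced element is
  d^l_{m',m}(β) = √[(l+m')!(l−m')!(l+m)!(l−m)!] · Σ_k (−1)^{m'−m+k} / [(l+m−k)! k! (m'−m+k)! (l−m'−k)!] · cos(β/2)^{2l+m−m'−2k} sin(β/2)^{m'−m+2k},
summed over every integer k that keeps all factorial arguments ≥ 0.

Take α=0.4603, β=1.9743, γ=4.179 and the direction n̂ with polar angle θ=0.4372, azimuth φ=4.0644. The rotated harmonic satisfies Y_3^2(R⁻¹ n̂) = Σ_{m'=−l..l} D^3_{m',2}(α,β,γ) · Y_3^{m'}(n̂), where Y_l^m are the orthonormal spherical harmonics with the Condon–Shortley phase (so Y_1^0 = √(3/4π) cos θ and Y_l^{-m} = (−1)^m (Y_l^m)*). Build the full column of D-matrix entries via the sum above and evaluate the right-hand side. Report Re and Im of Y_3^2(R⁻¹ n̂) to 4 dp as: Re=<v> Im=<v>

Re=-0.0126 Im=0.3626

Need the full column D^3_{m',2} for m'=−3..3 at α=0.4603, β=1.9743, γ=4.179.
cos(β/2)=0.551070, sin(β/2)=0.834459
d^3_{-3,2}: single k=5 term ⇒ +0.546144;  D = +0.419847-0.349287i
d^3_{-2,2}: k∈[4..5] ⇒ +0.736213 -0.337621 = +0.398592;  D = +0.161285-0.364504i
d^3_{-1,2}: k∈[3..4] ⇒ +0.614987 -0.705069 = -0.090082;  D = +0.003937+0.089996i
d^3_{0,2}: k∈[2..3] ⇒ +0.351721 -0.806481 = -0.454760;  D = +0.219626+0.398210i
d^3_{1,2}: k∈[1..2] ⇒ +0.134103 -0.614987 = -0.480883;  D = +0.395123+0.274092i
d^3_{2,2}: k∈[0..1] ⇒ +0.028005 -0.321076 = -0.293071;  D = +0.289945+0.042688i
d^3_{3,2}: single k=0 term ⇒ -0.103876;  D = +0.098793-0.032096i
Y_3^{m'}(θ=0.4372,φ=4.0644) and Σ D·Y over m':
  (+0.4198-0.3493i)·(+0.0295+0.0115i)  (+0.1613-0.3645i)·(-0.0450-0.1598i)  (+0.0039+0.0900i)·(-0.2563+0.3386i)  (+0.2196+0.3982i)·(+0.3731+0.0000i)  (+0.3951+0.2741i)·(+0.2563+0.3386i)  (+0.2899+0.0427i)·(-0.0450+0.1598i)  (+0.0988-0.0321i)·(-0.0295+0.0115i)
Y_3^2(R⁻¹ n̂) = -0.012564+0.362575i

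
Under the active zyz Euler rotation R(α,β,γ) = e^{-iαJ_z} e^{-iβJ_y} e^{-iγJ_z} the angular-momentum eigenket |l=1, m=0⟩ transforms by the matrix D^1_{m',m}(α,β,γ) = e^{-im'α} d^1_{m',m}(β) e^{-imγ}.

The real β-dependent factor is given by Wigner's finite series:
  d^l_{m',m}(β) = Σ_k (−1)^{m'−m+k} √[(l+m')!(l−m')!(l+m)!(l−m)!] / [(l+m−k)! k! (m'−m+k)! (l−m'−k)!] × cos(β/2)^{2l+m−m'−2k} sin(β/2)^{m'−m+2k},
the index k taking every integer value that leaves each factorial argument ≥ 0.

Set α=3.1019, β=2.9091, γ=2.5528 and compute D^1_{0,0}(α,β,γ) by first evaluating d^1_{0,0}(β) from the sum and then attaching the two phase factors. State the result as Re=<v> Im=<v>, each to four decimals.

Split into d^1_{0,0}(β=2.9091) × two z-phases.
With c≡cos(β/2)=0.115985 and s≡sin(β/2)=0.993251, N=[1·1·1·1]^{1/2}=1.000000
The bounds max(0,m−m')=0 and min(l+m,l−m')=1 give 2 terms
  k=0: (−1)^0·1.0000/(1)·0.1160^2·0.9933^0 = +0.013452
  k=1: (−1)^1·1.0000/(1)·0.1160^0·0.9933^2 = -0.986548
d^1_{0,0}(2.9091) = +0.013452 -0.986548 = -0.973095
D = (+1.000000+0.000000i)·(-0.973095)·(+1.000000+0.000000i) = -0.973095+0.000000i

Re=-0.9731 Im=0.0000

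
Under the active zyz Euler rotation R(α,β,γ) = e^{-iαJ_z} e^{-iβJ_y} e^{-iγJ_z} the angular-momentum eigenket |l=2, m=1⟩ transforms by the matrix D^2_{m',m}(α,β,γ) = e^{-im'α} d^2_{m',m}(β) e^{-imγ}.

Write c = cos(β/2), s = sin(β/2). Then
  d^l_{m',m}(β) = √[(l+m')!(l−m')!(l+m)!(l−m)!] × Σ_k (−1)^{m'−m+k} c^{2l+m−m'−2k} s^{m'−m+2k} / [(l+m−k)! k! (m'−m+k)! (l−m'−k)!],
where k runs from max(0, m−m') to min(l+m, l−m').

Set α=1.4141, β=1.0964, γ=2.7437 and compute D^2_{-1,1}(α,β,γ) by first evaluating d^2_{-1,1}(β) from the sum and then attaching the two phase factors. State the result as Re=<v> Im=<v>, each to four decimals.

D^2_{-1,1}(1.4141,1.0964,2.7437) = e^{-i·-1·1.4141}·d^2_{-1,1}(1.0964)·e^{-i·1·2.7437}. Compute d first:
c=cos(1.0964/2)=0.853464, s=sin(1.0964/2)=0.521152; N=√[1·6·6·1]=6.000000
Admissible k: 2..3 (factorial args all ≥0)
  k=2: (−1)^0·6.0000/(2)·0.8535^2·0.5212^2 = +0.593499
  k=3: (−1)^1·6.0000/(6)·0.8535^0·0.5212^4 = -0.073766
d^2_{-1,1}(1.0964) = +0.593499 -0.073766 = +0.519733
Phases: e^{-i·(-1)·1.4141}=+0.156056+0.987748i, e^{-i·(1)·2.7437}=-0.921880-0.387476i ⇒ D=+0.124146-0.504688i

Re=0.1241 Im=-0.5047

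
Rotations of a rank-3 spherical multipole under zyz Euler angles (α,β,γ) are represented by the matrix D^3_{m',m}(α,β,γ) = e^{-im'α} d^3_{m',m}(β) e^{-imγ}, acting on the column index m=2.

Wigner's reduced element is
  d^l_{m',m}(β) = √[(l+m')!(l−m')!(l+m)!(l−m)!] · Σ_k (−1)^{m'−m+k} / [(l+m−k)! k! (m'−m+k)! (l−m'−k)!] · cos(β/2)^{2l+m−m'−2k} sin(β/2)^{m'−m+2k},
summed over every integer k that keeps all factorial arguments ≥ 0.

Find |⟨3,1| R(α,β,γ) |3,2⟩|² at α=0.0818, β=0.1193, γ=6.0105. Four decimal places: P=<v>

Split into d^3_{1,2}(β=0.1193) × two z-phases.
c=cos(0.1193/2)=0.998221, s=sin(0.1193/2)=0.059615; N=√[24·2·120·1]=75.894664
k∈{1,2} keeps every argument non-negative
  k=1: (−1)^0·75.8947/(24)·0.9982^5·0.0596^1 = +0.186848
  k=2: (−1)^1·75.8947/(12)·0.9982^3·0.0596^3 = -0.001333
d^3_{1,2}(0.1193) = +0.186848 -0.001333 = +0.185515
|D^3_{1,2}|² = |d^3_{1,2}(β)|² = (+0.185515)² = 0.034416 (the z-rotation phases have unit modulus)

P=0.0344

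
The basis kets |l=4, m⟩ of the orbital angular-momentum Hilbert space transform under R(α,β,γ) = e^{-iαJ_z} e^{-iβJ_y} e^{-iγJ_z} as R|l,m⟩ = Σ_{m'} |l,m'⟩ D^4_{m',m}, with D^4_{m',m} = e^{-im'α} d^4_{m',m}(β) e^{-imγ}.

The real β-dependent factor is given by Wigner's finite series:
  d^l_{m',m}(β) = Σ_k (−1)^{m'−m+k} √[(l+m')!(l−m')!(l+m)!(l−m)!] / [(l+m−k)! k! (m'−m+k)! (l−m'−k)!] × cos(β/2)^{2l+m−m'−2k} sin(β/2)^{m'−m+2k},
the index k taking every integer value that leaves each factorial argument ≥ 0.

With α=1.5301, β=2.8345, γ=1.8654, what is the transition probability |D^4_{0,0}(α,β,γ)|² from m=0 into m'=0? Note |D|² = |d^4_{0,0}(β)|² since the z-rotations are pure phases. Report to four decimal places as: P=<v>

P=0.3360

D^4_{0,0}(1.5301,2.8345,1.8654) = e^{-i·0·1.5301}·d^4_{0,0}(2.8345)·e^{-i·0·1.8654}. Compute d first:
With c≡cos(β/2)=0.152944 and s≡sin(β/2)=0.988235, N=[24·24·24·24]^{1/2}=576.000000
k: max(0,(0)−(0))=0 … min(4+(0),4−(0))=4
  k=0: (−1)^0·576.0000/(576)·0.1529^8·0.9882^0 = +0.000000
  k=1: (−1)^1·576.0000/(36)·0.1529^6·0.9882^2 = -0.000200
  k=2: (−1)^2·576.0000/(16)·0.1529^4·0.9882^4 = +0.018788
  k=3: (−1)^3·576.0000/(36)·0.1529^2·0.9882^6 = -0.348614
  k=4: (−1)^4·576.0000/(576)·0.1529^0·0.9882^8 = +0.909665
d^4_{0,0}(2.8345) = +0.000000 -0.000200 +0.018788 -0.348614 +0.909665 = +0.579639
|D^4_{0,0}|² = |d^4_{0,0}(β)|² = (+0.579639)² = 0.335982 (the z-rotation phases have unit modulus)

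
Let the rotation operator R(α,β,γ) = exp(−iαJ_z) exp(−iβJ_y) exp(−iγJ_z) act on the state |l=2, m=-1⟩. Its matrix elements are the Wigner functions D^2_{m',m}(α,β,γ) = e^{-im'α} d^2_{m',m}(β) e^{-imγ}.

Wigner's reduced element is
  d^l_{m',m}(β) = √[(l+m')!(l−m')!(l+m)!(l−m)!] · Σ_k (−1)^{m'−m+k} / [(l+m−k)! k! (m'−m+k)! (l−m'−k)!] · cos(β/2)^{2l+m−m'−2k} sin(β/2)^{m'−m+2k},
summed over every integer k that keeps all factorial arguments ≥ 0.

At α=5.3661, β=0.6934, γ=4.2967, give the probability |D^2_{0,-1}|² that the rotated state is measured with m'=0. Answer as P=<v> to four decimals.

D^2_{0,-1}(5.3661,0.6934,4.2967) = e^{-i·0·5.3661}·d^2_{0,-1}(0.6934)·e^{-i·-1·4.2967}. Compute d first:
With c≡cos(β/2)=0.940499 and s≡sin(β/2)=0.339796, N=[2·2·1·6]^{1/2}=4.898979
Admissible k: 0..1 (factorial args all ≥0)
  k=0: (−1)^1·4.8990/(2)·0.9405^3·0.3398^1 = -0.692419
  k=1: (−1)^2·4.8990/(2)·0.9405^1·0.3398^3 = +0.090383
d^2_{0,-1}(0.6934) = -0.692419 +0.090383 = -0.602036
|D^2_{0,-1}|² = |d^2_{0,-1}(β)|² = (-0.602036)² = 0.362447 (the z-rotation phases have unit modulus)

P=0.3624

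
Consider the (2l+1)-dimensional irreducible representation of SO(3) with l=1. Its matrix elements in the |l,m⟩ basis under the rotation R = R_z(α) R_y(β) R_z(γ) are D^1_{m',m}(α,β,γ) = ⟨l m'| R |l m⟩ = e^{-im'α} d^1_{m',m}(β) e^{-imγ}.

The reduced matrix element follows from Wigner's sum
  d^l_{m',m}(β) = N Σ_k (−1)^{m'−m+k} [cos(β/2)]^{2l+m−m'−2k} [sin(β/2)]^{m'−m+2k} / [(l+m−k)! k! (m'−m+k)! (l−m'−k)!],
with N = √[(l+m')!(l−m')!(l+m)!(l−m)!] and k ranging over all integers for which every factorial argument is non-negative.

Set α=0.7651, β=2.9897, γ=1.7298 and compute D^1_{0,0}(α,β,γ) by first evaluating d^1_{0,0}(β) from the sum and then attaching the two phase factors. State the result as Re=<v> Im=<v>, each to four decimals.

Split into d^1_{0,0}(β=2.9897) × two z-phases.
Half-angle: c=0.075873, s=0.997117. N=√(1·1·1·1)=1.000000
k: max(0,(0)−(0))=0 … min(1+(0),1−(0))=1
  k=0: (−1)^0·1.0000/(1)·0.0759^2·0.9971^0 = +0.005757
  k=1: (−1)^1·1.0000/(1)·0.0759^0·0.9971^2 = -0.994243
d^1_{0,0}(2.9897) = +0.005757 -0.994243 = -0.988486
Attach z-rotation phases: D = e^{-i(0)(0.7651)}·(-0.988486)·e^{-i(0)(1.7298)} = -0.988486+0.000000i

Re=-0.9885 Im=0.0000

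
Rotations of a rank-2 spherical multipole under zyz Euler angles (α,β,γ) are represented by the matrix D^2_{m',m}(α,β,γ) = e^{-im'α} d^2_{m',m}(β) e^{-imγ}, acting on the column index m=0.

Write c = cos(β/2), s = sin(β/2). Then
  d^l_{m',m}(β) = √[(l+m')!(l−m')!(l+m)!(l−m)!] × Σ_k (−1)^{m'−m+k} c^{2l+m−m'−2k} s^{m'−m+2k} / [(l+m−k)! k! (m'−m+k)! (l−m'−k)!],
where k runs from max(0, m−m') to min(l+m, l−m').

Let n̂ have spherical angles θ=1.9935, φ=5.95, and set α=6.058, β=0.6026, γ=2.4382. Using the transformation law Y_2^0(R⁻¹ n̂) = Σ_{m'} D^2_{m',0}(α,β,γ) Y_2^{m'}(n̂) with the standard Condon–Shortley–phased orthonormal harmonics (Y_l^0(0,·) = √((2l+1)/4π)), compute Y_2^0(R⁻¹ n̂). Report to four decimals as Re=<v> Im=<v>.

Re=-0.2861 Im=0.0000

Need the full column D^2_{m',0} for m'=−2..2 at α=6.058, β=0.6026, γ=2.4382.
cos(β/2)=0.954952, sin(β/2)=0.296762
d^2_{-2,0}: single k=2 term ⇒ +0.196723;  D = +0.177107-0.085633i
d^2_{-1,0}: k∈[1..2] ⇒ +0.633035 -0.061134 = +0.571901;  D = +0.557462-0.127698i
d^2_{0,0}: k∈[0..2] ⇒ +0.831621 -0.321247 +0.007756 = +0.518130;  D = +0.518130+0.000000i
d^2_{1,0}: k∈[0..1] ⇒ -0.633035 +0.061134 = -0.571901;  D = -0.557462-0.127698i
d^2_{2,0}: single k=0 term ⇒ +0.196723;  D = +0.177107+0.085633i
Y_2^{m'}(θ=1.9935,φ=5.95) and Σ D·Y over m':
  (+0.1771-0.0856i)·(+0.2525+0.1986i)  (+0.5575-0.1277i)·(-0.2731-0.0945i)  (+0.5181+0.0000i)·(-0.1562+0.0000i)  (-0.5575-0.1277i)·(+0.2731-0.0945i)  (+0.1771+0.0856i)·(+0.2525-0.1986i)
Y_2^0(R⁻¹ n̂) = -0.286111+0.000000i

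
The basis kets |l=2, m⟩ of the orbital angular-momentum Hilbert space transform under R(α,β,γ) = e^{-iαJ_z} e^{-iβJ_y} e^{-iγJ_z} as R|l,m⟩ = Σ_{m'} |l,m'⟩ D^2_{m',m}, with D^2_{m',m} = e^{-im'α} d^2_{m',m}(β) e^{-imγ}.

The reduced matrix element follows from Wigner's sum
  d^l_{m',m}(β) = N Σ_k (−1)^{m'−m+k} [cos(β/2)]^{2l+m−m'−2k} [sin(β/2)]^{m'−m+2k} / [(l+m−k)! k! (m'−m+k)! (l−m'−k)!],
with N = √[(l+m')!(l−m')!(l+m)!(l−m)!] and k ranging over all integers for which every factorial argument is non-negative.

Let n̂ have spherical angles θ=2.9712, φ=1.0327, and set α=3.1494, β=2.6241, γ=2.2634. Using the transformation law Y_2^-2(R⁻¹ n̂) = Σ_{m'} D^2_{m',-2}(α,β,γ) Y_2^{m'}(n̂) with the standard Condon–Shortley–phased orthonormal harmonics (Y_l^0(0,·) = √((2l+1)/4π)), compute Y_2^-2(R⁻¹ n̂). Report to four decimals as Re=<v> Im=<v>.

Re=0.0409 Im=-0.1245

Need the full column D^2_{m',-2} for m'=−2..2 at α=3.1494, β=2.6241, γ=2.2634.
cos(β/2)=0.255869, sin(β/2)=0.966712
d^2_{-2,-2}: single k=0 term ⇒ +0.004286;  D = -0.000725-0.004224i
d^2_{-1,-2}: single k=0 term ⇒ -0.032388;  D = -0.005728-0.031877i
d^2_{0,-2}: single k=0 term ⇒ +0.149866;  D = -0.027654-0.147293i
d^2_{1,-2}: single k=0 term ⇒ -0.462315;  D = -0.088854-0.453696i
d^2_{2,-2}: single k=0 term ⇒ +0.873348;  D = -0.174538-0.855730i
Y_2^{m'}(θ=2.9712,φ=1.0327) and Σ D·Y over m':
  (-0.0007-0.0042i)·(-0.0053-0.0098i)  (-0.0057-0.0319i)·(-0.0662+0.1109i)  (-0.0277-0.1473i)·(+0.6036+0.0000i)  (-0.0889-0.4537i)·(+0.0662+0.1109i)  (-0.1745-0.8557i)·(-0.0053+0.0098i)
Y_2^-2(R⁻¹ n̂) = +0.040887-0.124463i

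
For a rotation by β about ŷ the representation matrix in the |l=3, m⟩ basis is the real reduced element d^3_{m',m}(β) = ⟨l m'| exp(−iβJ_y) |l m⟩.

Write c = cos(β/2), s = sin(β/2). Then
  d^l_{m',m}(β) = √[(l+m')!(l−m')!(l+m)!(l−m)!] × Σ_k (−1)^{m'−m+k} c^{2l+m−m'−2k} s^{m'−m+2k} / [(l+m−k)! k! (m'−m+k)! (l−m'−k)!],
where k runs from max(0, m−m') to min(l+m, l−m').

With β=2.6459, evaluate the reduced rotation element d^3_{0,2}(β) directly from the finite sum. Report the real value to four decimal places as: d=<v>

d^3_{0,2}(β=2.6459) via Wigner's sum:
With c≡cos(β/2)=0.245317 and s≡sin(β/2)=0.969443, N=[6·6·120·1]^{1/2}=65.726707
k: max(0,(2)−(0))=2 … min(3+(2),3−(0))=3
  k=2: (−1)^0·65.7267/(12)·0.2453^4·0.9694^2 = +0.018643
  k=3: (−1)^1·65.7267/(12)·0.2453^2·0.9694^4 = -0.291141
d^3_{0,2}(2.6459) = +0.018643 -0.291141 = -0.272498

d=-0.2725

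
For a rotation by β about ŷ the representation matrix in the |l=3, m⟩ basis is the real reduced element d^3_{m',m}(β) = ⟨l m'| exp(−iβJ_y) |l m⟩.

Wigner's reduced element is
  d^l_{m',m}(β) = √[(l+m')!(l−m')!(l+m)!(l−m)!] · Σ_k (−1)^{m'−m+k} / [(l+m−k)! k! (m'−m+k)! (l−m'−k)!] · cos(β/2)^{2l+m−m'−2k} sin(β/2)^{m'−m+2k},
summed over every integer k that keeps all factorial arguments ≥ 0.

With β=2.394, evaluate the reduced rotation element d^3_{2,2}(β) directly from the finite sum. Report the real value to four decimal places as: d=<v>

d=-0.0747

d^3_{2,2}(β=2.394) via Wigner's sum:
Half-angle: c=0.365152, s=0.930948. N=√(120·1·120·1)=120.000000
The bounds max(0,m−m')=0 and min(l+m,l−m')=1 give 2 terms
  k=0: (−1)^0·120.0000/(120)·0.3652^6·0.9309^0 = +0.002371
  k=1: (−1)^1·120.0000/(24)·0.3652^4·0.9309^2 = -0.077040
d^3_{2,2}(2.394) = +0.002371 -0.077040 = -0.074670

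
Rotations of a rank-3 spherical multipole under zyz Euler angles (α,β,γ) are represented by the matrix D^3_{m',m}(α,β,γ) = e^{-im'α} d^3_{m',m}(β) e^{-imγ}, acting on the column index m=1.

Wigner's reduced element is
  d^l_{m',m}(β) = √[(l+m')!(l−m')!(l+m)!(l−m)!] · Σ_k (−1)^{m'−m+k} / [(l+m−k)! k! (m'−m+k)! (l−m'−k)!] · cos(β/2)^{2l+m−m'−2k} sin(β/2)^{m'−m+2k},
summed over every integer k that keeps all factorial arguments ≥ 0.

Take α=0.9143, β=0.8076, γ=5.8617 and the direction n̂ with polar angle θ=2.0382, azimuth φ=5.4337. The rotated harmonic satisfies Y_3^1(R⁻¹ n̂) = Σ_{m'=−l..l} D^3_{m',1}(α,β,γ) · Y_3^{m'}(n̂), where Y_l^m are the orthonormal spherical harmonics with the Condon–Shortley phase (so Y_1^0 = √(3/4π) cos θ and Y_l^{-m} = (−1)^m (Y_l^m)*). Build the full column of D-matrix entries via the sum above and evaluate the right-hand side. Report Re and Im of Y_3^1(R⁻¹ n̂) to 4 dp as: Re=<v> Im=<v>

Re=0.0094 Im=-0.0123

Need the full column D^3_{m',1} for m'=−3..3 at α=0.9143, β=0.8076, γ=5.8617.
cos(β/2)=0.919575, sin(β/2)=0.392916
d^3_{-3,1}: single k=4 term ⇒ +0.078058;  D = -0.078038-0.001779i
d^3_{-2,1}: k∈[3..4] ⇒ +0.298324 -0.027232 = +0.271092;  D = -0.170311+0.210915i
d^3_{-1,1}: k∈[2..4] ⇒ +0.662365 -0.161236 +0.003680 = +0.504809;  D = +0.117547+0.490933i
d^3_{0,1}: k∈[1..3] ⇒ +0.895003 -0.490197 +0.029831 = +0.434638;  D = +0.396599+0.177817i
d^3_{1,1}: k∈[0..2] ⇒ +0.604675 -0.883154 +0.120927 = -0.157552;  D = -0.138804+0.074539i
d^3_{2,1}: k∈[0..1] ⇒ -0.817022 +0.298324 = -0.518698;  D = -0.084523+0.511765i
d^3_{3,1}: single k=0 term ⇒ +0.427555;  D = -0.291631-0.312657i
Y_3^{m'}(θ=2.0382,φ=5.4337) and Σ D·Y over m':
  (-0.0780-0.0018i)·(-0.2462+0.1659i)  (-0.1703+0.2109i)·(+0.0469-0.3640i)  (+0.1175+0.4909i)·(+0.0029+0.0033i)  (+0.3966+0.1778i)·(+0.3338+0.0000i)  (-0.1388+0.0745i)·(-0.0029+0.0033i)  (-0.0845+0.5118i)·(+0.0469+0.3640i)  (-0.2916-0.3127i)·(+0.2462+0.1659i)
Y_3^1(R⁻¹ n̂) = +0.009395-0.012263i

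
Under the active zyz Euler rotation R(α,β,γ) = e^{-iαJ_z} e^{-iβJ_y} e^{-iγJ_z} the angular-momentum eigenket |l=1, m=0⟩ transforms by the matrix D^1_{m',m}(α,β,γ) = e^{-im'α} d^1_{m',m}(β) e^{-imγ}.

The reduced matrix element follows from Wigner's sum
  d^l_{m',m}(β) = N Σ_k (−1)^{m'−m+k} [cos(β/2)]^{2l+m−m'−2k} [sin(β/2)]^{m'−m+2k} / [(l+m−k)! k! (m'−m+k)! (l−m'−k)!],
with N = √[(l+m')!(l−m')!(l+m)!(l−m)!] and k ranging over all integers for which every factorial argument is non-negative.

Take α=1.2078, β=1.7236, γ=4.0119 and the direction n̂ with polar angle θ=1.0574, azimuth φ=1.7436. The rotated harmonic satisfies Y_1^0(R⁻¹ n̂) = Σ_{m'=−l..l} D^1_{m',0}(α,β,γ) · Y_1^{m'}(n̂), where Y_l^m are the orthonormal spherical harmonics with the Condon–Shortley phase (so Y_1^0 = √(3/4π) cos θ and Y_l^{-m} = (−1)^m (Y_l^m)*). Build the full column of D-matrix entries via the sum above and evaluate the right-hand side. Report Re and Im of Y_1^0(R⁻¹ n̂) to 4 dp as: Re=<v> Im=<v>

Need the full column D^1_{m',0} for m'=−1..1 at α=1.2078, β=1.7236, γ=4.0119.
cos(β/2)=0.651072, sin(β/2)=0.759016
d^1_{-1,0}: single k=1 term ⇒ +0.698868;  D = +0.248152+0.653327i
d^1_{0,0}: k∈[0..1] ⇒ +0.423895 -0.576105 = -0.152210;  D = -0.152210+0.000000i
d^1_{1,0}: single k=0 term ⇒ -0.698868;  D = -0.248152+0.653327i
Y_1^{m'}(θ=1.0574,φ=1.7436) and Σ D·Y over m':
  (+0.2482+0.6533i)·(-0.0517-0.2965i)  (-0.1522+0.0000i)·(+0.2400+0.0000i)  (-0.2482+0.6533i)·(+0.0517-0.2965i)
Y_1^0(R⁻¹ n̂) = +0.325177+0.000000i

Re=0.3252 Im=0.0000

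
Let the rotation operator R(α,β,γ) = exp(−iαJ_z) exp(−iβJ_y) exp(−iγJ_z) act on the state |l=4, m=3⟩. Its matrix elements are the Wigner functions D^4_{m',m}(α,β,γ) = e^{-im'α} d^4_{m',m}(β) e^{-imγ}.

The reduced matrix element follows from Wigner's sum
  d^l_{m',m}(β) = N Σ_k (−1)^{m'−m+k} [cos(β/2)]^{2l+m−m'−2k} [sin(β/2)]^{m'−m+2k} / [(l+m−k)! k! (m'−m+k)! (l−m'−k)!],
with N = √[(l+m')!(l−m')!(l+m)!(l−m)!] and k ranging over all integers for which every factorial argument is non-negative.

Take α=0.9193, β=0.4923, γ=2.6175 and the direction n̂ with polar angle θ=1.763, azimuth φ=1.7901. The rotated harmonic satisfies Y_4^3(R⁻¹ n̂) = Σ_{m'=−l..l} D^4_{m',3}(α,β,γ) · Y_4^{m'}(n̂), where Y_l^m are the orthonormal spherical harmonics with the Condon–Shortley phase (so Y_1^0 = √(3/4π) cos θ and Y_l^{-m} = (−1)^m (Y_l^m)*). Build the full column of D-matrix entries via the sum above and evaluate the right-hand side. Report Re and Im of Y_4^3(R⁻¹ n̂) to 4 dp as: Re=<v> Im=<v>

Re=-0.0850 Im=-0.1347

Need the full column D^4_{m',3} for m'=−4..4 at α=0.9193, β=0.4923, γ=2.6175.
cos(β/2)=0.969858, sin(β/2)=0.243672
d^4_{-4,3}: single k=7 term ⇒ +0.000140;  D = -0.000072+0.000120i
d^4_{-3,3}: k∈[6..7] ⇒ +0.001378 -0.000012 = +0.001366;  D = +0.000509+0.001267i
d^4_{-2,3}: k∈[5..6] ⇒ +0.008797 -0.000185 = +0.008612;  D = +0.008302+0.002291i
d^4_{-1,3}: k∈[4..5] ⇒ +0.041264 -0.001563 = +0.039701;  D = +0.031605-0.024027i
d^4_{0,3}: k∈[3..4] ⇒ +0.146899 -0.009273 = +0.137627;  D = +0.000204-0.137626i
d^4_{1,3}: k∈[2..3] ⇒ +0.392219 -0.041264 = +0.350955;  D = -0.278756-0.213224i
d^4_{2,3}: k∈[1..2] ⇒ +0.735912 -0.139361 = +0.596550;  D = -0.575519+0.157003i
d^4_{3,3}: k∈[0..1] ⇒ +0.782824 -0.345905 = +0.436919;  D = -0.164160+0.404907i
d^4_{4,3}: single k=0 term ⇒ -0.556297;  D = -0.283204-0.478812i
Y_4^{m'}(θ=1.763,φ=1.7901) and Σ D·Y over m':
  (-0.0001+0.0001i)·(+0.2626-0.3159i)  (+0.0005+0.0013i)·(-0.1383-0.1789i)  (+0.0083+0.0023i)·(+0.2173-0.1019i)  (+0.0316-0.0240i)·(-0.0530-0.2376i)  (+0.0002-0.1376i)·(+0.2065+0.0000i)  (-0.2788-0.2132i)·(+0.0530-0.2376i)  (-0.5755+0.1570i)·(+0.2173+0.1019i)  (-0.1642+0.4049i)·(+0.1383-0.1789i)  (-0.2832-0.4788i)·(+0.2626+0.3159i)
Y_4^3(R⁻¹ n̂) = -0.084974-0.134674i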